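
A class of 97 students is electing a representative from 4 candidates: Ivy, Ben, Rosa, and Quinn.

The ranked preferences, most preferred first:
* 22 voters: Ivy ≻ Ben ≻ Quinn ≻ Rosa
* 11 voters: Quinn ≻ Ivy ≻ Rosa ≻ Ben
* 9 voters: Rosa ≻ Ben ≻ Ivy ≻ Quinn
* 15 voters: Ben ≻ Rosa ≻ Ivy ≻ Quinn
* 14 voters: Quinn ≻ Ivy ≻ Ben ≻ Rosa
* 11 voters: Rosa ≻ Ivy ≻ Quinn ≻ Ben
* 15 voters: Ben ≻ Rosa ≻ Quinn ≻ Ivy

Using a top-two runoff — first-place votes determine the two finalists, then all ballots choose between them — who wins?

Round 1 first-place votes: Ivy 22, Ben 30, Rosa 20, Quinn 25. Ben and Quinn advance.
Runoff: Ben is ranked above Quinn on 61 ballots, Quinn above Ben on 36.

Ben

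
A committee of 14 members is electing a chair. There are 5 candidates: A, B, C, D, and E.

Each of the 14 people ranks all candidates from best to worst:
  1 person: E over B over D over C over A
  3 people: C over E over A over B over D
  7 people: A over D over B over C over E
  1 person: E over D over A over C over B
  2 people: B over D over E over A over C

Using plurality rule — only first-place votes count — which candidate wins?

A

First-place votes: A 7, B 2, C 3, D 0, E 2.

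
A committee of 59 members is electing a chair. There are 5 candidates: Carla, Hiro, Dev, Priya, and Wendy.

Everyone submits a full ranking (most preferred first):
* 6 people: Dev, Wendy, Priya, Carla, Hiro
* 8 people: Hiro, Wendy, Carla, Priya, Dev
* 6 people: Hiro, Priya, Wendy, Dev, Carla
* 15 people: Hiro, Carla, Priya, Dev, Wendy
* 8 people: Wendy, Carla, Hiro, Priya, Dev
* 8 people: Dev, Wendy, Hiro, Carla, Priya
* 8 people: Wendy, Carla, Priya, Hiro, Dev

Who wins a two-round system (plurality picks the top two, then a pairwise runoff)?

Wendy

Round 1 first-place votes: Carla 0, Hiro 29, Dev 14, Priya 0, Wendy 16. Hiro and Wendy advance.
Runoff: Hiro is ranked above Wendy on 29 ballots, Wendy above Hiro on 30.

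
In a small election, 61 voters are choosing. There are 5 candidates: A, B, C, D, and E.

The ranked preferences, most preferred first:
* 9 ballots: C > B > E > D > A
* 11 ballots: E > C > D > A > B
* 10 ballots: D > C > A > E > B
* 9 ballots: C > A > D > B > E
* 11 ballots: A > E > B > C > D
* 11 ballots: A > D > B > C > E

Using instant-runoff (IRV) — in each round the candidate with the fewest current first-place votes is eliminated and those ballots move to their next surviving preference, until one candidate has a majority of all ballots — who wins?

Round 1: A 22, B 0, C 18, D 10, E 11. B eliminated.
Round 2: A 22, C 18, D 10, E 11. D eliminated.
Round 3: A 22, C 28, E 11. E eliminated.
Round 4: A 22, C 39. C has a majority (≥31).

C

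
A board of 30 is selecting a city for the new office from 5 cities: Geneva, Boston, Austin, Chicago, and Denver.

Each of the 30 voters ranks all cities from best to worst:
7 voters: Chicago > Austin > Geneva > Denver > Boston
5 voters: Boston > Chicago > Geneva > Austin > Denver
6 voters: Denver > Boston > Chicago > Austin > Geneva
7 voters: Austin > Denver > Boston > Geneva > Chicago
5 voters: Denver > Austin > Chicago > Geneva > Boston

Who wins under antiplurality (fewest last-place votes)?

Last-place votes: Geneva 6, Boston 12, Austin 0, Chicago 7, Denver 5.

Austin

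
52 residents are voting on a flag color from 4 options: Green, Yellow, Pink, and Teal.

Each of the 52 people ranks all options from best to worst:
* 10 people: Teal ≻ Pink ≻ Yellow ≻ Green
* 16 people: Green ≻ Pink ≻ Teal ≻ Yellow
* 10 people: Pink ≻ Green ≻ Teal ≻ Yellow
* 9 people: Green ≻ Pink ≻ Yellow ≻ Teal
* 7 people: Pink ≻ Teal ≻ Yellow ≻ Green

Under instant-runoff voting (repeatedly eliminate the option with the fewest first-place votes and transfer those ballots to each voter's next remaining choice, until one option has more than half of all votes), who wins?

Pink

Round 1: Green 25, Yellow 0, Pink 17, Teal 10. Yellow eliminated.
Round 2: Green 25, Pink 17, Teal 10. Teal eliminated.
Round 3: Green 25, Pink 27. Pink has a majority (≥27).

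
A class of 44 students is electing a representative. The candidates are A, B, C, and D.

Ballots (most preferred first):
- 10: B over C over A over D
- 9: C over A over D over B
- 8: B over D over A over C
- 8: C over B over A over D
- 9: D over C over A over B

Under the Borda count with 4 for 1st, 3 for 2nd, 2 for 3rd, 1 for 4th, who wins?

A: 10×2 + 9×3 + 8×2 + 8×2 + 9×2 = 97
B: 10×4 + 9×1 + 8×4 + 8×3 + 9×1 = 114
C: 10×3 + 9×4 + 8×1 + 8×4 + 9×3 = 133
D: 10×1 + 9×2 + 8×3 + 8×1 + 9×4 = 96

C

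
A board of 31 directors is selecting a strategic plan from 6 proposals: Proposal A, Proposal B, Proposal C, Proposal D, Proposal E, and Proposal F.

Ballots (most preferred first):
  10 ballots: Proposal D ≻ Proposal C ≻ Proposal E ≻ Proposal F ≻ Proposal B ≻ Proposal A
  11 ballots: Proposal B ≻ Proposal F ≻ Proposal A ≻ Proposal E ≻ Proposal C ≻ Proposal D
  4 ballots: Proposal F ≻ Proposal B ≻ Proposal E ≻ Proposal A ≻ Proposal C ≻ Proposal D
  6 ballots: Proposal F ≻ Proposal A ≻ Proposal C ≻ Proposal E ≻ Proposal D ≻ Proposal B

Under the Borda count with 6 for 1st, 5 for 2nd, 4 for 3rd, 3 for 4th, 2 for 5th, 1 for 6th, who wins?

Proposal A: 10×1 + 11×4 + 4×3 + 6×5 = 96
Proposal B: 10×2 + 11×6 + 4×5 + 6×1 = 112
Proposal C: 10×5 + 11×2 + 4×2 + 6×4 = 104
Proposal D: 10×6 + 11×1 + 4×1 + 6×2 = 87
Proposal E: 10×4 + 11×3 + 4×4 + 6×3 = 107
Proposal F: 10×3 + 11×5 + 4×6 + 6×6 = 145

Proposal F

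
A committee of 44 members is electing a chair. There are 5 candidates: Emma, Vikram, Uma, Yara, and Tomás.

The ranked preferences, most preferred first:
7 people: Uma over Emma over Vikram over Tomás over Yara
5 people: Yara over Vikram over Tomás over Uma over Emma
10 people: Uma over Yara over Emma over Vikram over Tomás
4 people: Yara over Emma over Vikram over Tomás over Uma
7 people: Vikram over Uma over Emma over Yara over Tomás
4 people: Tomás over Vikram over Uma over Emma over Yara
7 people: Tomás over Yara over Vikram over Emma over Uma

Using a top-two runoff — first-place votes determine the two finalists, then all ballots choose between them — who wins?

Round 1 first-place votes: Emma 0, Vikram 7, Uma 17, Yara 9, Tomás 11. Uma and Tomás advance.
Runoff: Uma is ranked above Tomás on 24 ballots, Tomás above Uma on 20.

Uma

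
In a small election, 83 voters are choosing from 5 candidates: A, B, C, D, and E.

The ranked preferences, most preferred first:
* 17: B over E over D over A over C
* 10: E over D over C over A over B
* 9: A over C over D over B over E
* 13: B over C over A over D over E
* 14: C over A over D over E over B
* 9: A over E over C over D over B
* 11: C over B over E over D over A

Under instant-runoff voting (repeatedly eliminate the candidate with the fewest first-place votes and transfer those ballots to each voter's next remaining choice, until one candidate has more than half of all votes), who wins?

Round 1: A 18, B 30, C 25, D 0, E 10. D eliminated.
Round 2: A 18, B 30, C 25, E 10. E eliminated.
Round 3: A 18, B 30, C 35. A eliminated.
Round 4: B 30, C 53. C has a majority (≥42).

C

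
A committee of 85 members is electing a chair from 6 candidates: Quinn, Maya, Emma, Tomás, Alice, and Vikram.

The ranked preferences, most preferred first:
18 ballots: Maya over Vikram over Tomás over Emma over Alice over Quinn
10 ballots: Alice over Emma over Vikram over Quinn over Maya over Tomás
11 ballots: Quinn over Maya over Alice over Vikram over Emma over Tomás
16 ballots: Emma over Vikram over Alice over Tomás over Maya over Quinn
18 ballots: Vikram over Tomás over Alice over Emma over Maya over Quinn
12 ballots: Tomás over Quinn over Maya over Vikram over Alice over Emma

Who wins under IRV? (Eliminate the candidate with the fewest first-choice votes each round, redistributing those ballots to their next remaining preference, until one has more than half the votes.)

Round 1: Quinn 11, Maya 18, Emma 16, Tomás 12, Alice 10, Vikram 18. Alice eliminated.
Round 2: Quinn 11, Maya 18, Emma 26, Tomás 12, Vikram 18. Quinn eliminated.
Round 3: Maya 29, Emma 26, Tomás 12, Vikram 18. Tomás eliminated.
Round 4: Maya 41, Emma 26, Vikram 18. Vikram eliminated.
Round 5: Maya 41, Emma 44. Emma has a majority (≥43).

Emma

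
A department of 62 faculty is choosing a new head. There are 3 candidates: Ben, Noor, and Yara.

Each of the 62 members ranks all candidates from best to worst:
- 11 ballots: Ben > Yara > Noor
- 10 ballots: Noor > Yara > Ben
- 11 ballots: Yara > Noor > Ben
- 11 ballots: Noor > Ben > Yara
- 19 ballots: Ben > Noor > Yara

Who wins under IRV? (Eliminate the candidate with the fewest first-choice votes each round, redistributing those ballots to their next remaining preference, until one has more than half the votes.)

Noor

Round 1: Ben 30, Noor 21, Yara 11. Yara eliminated.
Round 2: Ben 30, Noor 32. Noor has a majority (≥32).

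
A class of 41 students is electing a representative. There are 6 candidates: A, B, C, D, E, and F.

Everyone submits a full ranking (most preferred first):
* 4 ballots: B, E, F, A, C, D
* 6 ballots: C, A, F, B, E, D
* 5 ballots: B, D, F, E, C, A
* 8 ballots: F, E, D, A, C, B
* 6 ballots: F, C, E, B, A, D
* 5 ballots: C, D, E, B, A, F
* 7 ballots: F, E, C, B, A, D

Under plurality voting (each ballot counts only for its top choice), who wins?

First-place votes: A 0, B 9, C 11, D 0, E 0, F 21.

F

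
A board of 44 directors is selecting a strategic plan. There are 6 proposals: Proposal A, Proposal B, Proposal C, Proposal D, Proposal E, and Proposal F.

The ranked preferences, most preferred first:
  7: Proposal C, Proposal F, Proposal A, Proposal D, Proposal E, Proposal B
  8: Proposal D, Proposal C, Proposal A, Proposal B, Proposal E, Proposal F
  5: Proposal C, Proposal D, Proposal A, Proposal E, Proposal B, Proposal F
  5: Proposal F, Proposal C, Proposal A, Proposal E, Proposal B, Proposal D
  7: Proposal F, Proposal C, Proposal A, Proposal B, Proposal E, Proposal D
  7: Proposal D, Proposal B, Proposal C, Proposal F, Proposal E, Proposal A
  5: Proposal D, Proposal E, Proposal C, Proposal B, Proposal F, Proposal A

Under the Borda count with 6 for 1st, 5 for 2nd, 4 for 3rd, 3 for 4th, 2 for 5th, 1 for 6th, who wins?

Proposal C

Proposal A: 7×4 + 8×4 + 5×4 + 5×4 + 7×4 + 7×1 + 5×1 = 140
Proposal B: 7×1 + 8×3 + 5×2 + 5×2 + 7×3 + 7×5 + 5×3 = 122
Proposal C: 7×6 + 8×5 + 5×6 + 5×5 + 7×5 + 7×4 + 5×4 = 220
Proposal D: 7×3 + 8×6 + 5×5 + 5×1 + 7×1 + 7×6 + 5×6 = 178
Proposal E: 7×2 + 8×2 + 5×3 + 5×3 + 7×2 + 7×2 + 5×5 = 113
Proposal F: 7×5 + 8×1 + 5×1 + 5×6 + 7×6 + 7×3 + 5×2 = 151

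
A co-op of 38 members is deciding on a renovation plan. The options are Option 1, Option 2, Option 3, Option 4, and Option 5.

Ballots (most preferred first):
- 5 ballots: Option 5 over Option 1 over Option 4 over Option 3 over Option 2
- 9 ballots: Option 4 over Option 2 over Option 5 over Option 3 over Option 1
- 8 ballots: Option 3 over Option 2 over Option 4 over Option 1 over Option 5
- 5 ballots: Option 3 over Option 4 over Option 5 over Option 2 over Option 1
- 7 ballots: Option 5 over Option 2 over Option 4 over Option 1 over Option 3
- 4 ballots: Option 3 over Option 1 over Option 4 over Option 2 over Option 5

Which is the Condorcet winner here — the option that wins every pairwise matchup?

Option 4

Option 4 vs Option 1: 29–9
Option 4 vs Option 2: 23–15
Option 4 vs Option 3: 21–17
Option 4 vs Option 5: 26–12
Option 4 beats every other option.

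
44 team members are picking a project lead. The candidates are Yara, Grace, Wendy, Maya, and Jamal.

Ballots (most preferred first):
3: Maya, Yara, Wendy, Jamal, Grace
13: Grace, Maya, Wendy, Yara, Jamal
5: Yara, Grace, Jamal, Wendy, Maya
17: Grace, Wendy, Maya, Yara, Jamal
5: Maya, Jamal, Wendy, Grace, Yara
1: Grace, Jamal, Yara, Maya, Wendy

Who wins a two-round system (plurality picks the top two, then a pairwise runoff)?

Round 1 first-place votes: Yara 5, Grace 31, Wendy 0, Maya 8, Jamal 0. Grace and Maya advance.
Runoff: Grace is ranked above Maya on 36 ballots, Maya above Grace on 8.

Grace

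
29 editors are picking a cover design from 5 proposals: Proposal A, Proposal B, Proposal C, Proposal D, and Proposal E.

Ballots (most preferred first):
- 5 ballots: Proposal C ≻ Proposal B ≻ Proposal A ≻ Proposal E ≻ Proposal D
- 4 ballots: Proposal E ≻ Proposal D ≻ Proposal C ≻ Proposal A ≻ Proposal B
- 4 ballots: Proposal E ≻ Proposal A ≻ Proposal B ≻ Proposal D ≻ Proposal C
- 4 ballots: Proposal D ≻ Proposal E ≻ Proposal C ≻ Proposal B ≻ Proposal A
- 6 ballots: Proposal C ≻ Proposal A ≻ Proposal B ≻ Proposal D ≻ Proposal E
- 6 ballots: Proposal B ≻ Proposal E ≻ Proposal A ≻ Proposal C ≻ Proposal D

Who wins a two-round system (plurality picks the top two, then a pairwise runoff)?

Round 1 first-place votes: Proposal A 0, Proposal B 6, Proposal C 11, Proposal D 4, Proposal E 8. Proposal C and Proposal E advance.
Runoff: Proposal C is ranked above Proposal E on 11 ballots, Proposal E above Proposal C on 18.

Proposal E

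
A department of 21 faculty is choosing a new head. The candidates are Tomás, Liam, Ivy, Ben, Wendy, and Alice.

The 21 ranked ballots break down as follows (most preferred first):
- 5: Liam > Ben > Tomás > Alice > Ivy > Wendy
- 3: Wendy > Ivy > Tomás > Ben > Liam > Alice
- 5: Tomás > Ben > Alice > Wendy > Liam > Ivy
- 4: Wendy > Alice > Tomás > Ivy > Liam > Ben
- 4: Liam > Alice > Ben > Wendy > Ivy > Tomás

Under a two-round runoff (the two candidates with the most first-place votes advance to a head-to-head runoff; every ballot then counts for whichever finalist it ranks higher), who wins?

Wendy

Round 1 first-place votes: Tomás 5, Liam 9, Ivy 0, Ben 0, Wendy 7, Alice 0. Liam and Wendy advance.
Runoff: Liam is ranked above Wendy on 9 ballots, Wendy above Liam on 12.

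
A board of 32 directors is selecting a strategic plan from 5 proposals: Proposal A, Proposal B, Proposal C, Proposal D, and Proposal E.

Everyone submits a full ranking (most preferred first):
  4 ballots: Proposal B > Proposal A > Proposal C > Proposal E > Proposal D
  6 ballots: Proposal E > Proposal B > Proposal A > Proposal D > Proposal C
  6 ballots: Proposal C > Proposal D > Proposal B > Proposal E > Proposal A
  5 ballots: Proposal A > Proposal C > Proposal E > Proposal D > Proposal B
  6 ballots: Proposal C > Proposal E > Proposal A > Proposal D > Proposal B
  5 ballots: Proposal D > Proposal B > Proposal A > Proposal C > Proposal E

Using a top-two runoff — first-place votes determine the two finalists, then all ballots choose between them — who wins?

Proposal C

Round 1 first-place votes: Proposal A 5, Proposal B 4, Proposal C 12, Proposal D 5, Proposal E 6. Proposal C and Proposal E advance.
Runoff: Proposal C is ranked above Proposal E on 26 ballots, Proposal E above Proposal C on 6.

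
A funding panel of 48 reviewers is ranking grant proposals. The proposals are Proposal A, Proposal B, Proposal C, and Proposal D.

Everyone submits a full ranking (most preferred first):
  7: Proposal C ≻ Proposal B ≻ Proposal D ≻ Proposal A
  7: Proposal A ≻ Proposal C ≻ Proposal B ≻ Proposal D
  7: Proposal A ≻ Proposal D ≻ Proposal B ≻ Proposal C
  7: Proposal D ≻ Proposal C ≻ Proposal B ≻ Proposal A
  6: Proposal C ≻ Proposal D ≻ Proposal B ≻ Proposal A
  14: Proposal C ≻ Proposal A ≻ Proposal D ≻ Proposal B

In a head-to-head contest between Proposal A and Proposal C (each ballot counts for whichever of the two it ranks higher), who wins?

Proposal A is ranked above Proposal C on 14 ballots; Proposal C above Proposal A on 34.

Proposal C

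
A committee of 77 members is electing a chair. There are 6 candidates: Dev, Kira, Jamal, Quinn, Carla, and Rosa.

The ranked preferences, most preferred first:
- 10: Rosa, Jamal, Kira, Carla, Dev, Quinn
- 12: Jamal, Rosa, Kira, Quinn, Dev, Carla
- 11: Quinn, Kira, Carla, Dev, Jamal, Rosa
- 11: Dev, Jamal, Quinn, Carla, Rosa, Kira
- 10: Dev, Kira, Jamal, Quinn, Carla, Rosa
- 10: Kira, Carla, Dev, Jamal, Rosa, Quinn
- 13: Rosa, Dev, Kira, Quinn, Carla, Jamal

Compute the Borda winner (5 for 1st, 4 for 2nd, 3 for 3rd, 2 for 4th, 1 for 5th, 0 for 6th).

Kira

Dev: 10×1 + 12×1 + 11×2 + 11×5 + 10×5 + 10×3 + 13×4 = 231
Kira: 10×3 + 12×3 + 11×4 + 11×0 + 10×4 + 10×5 + 13×3 = 239
Jamal: 10×4 + 12×5 + 11×1 + 11×4 + 10×3 + 10×2 + 13×0 = 205
Quinn: 10×0 + 12×2 + 11×5 + 11×3 + 10×2 + 10×0 + 13×2 = 158
Carla: 10×2 + 12×0 + 11×3 + 11×2 + 10×1 + 10×4 + 13×1 = 138
Rosa: 10×5 + 12×4 + 11×0 + 11×1 + 10×0 + 10×1 + 13×5 = 184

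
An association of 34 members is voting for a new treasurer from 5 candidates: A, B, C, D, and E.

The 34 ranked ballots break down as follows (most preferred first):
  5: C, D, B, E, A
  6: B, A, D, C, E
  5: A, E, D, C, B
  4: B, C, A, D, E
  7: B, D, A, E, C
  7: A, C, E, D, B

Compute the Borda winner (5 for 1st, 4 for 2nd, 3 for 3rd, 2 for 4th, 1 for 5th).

A

A: 5×1 + 6×4 + 5×5 + 4×3 + 7×3 + 7×5 = 122
B: 5×3 + 6×5 + 5×1 + 4×5 + 7×5 + 7×1 = 112
C: 5×5 + 6×2 + 5×2 + 4×4 + 7×1 + 7×4 = 98
D: 5×4 + 6×3 + 5×3 + 4×2 + 7×4 + 7×2 = 103
E: 5×2 + 6×1 + 5×4 + 4×1 + 7×2 + 7×3 = 75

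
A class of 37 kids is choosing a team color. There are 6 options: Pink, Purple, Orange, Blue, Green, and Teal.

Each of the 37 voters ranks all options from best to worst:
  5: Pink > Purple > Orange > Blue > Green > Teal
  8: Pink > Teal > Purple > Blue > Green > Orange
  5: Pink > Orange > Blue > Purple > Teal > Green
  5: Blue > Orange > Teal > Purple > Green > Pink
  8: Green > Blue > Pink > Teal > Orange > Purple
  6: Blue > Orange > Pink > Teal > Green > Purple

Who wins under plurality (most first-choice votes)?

Pink

First-place votes: Pink 18, Purple 0, Orange 0, Blue 11, Green 8, Teal 0.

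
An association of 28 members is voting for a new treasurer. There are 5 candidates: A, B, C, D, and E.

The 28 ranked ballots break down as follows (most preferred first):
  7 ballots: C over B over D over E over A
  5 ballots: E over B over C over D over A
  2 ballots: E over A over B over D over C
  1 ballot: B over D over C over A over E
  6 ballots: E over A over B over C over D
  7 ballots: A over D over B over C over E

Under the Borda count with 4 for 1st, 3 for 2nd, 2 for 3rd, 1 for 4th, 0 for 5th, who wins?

A: 7×0 + 5×0 + 2×3 + 1×1 + 6×3 + 7×4 = 53
B: 7×3 + 5×3 + 2×2 + 1×4 + 6×2 + 7×2 = 70
C: 7×4 + 5×2 + 2×0 + 1×2 + 6×1 + 7×1 = 53
D: 7×2 + 5×1 + 2×1 + 1×3 + 6×0 + 7×3 = 45
E: 7×1 + 5×4 + 2×4 + 1×0 + 6×4 + 7×0 = 59

B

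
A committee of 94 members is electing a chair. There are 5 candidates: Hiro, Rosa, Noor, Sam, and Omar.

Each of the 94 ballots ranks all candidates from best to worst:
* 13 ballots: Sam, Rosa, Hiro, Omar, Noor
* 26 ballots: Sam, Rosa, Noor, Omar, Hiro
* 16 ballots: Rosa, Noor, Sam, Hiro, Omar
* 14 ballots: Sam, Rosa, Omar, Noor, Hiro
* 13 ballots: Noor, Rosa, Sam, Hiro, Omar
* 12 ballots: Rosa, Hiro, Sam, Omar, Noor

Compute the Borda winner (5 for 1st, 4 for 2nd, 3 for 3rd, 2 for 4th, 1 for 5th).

Rosa

Hiro: 13×3 + 26×1 + 16×2 + 14×1 + 13×2 + 12×4 = 185
Rosa: 13×4 + 26×4 + 16×5 + 14×4 + 13×4 + 12×5 = 404
Noor: 13×1 + 26×3 + 16×4 + 14×2 + 13×5 + 12×1 = 260
Sam: 13×5 + 26×5 + 16×3 + 14×5 + 13×3 + 12×3 = 388
Omar: 13×2 + 26×2 + 16×1 + 14×3 + 13×1 + 12×2 = 173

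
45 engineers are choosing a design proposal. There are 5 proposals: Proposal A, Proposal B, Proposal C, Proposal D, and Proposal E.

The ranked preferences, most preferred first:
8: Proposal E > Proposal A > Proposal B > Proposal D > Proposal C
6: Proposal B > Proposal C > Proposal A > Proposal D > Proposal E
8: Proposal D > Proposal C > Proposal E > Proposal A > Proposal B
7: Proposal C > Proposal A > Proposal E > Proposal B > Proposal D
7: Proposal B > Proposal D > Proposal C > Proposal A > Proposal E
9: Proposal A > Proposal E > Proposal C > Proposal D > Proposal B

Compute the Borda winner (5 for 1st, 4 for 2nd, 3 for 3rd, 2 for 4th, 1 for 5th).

Proposal A

Proposal A: 8×4 + 6×3 + 8×2 + 7×4 + 7×2 + 9×5 = 153
Proposal B: 8×3 + 6×5 + 8×1 + 7×2 + 7×5 + 9×1 = 120
Proposal C: 8×1 + 6×4 + 8×4 + 7×5 + 7×3 + 9×3 = 147
Proposal D: 8×2 + 6×2 + 8×5 + 7×1 + 7×4 + 9×2 = 121
Proposal E: 8×5 + 6×1 + 8×3 + 7×3 + 7×1 + 9×4 = 134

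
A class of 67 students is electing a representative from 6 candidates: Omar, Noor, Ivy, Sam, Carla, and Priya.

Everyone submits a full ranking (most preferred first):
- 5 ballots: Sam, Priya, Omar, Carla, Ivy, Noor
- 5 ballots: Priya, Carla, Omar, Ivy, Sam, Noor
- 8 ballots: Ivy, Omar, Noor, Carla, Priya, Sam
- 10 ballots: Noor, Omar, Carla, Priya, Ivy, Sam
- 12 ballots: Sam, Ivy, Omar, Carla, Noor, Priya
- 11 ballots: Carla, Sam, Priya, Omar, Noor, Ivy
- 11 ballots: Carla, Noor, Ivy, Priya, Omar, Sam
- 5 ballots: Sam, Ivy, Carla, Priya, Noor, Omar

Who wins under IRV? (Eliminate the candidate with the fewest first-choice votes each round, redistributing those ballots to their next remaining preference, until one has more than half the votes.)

Round 1: Omar 0, Noor 10, Ivy 8, Sam 22, Carla 22, Priya 5. Omar eliminated.
Round 2: Noor 10, Ivy 8, Sam 22, Carla 22, Priya 5. Priya eliminated.
Round 3: Noor 10, Ivy 8, Sam 22, Carla 27. Ivy eliminated.
Round 4: Noor 18, Sam 22, Carla 27. Noor eliminated.
Round 5: Sam 22, Carla 45. Carla has a majority (≥34).

Carla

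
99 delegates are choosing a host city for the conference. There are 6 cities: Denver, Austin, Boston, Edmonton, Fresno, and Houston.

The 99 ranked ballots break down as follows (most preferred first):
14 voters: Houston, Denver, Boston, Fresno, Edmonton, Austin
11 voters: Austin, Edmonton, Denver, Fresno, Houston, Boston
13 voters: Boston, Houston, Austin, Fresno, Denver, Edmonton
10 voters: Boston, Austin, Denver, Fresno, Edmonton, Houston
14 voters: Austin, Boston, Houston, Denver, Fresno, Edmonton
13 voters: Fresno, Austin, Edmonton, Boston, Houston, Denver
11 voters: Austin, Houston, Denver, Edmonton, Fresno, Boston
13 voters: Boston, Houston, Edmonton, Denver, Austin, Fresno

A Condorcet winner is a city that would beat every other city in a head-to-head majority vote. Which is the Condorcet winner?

Boston

Boston vs Denver: 63–36
Boston vs Austin: 50–49
Boston vs Edmonton: 64–35
Boston vs Fresno: 64–35
Boston vs Houston: 63–36
Boston beats every other city.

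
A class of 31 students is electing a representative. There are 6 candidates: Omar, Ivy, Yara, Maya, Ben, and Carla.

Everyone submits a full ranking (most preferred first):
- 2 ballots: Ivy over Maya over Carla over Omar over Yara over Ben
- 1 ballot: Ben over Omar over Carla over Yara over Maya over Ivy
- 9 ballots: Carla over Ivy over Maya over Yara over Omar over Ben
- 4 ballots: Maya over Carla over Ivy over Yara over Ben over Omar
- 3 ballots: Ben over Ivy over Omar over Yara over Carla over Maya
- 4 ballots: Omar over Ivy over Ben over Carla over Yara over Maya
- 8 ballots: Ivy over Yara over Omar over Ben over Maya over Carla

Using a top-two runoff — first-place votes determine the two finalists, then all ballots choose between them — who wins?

Round 1 first-place votes: Omar 4, Ivy 10, Yara 0, Maya 4, Ben 4, Carla 9. Ivy and Carla advance.
Runoff: Ivy is ranked above Carla on 17 ballots, Carla above Ivy on 14.

Ivy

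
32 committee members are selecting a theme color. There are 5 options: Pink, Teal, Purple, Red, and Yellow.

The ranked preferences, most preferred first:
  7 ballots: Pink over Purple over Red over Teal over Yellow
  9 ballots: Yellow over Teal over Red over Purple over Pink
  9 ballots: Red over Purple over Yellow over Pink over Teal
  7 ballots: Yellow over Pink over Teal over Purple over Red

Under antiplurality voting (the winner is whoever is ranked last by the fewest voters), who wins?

Purple

Last-place votes: Pink 9, Teal 9, Purple 0, Red 7, Yellow 7.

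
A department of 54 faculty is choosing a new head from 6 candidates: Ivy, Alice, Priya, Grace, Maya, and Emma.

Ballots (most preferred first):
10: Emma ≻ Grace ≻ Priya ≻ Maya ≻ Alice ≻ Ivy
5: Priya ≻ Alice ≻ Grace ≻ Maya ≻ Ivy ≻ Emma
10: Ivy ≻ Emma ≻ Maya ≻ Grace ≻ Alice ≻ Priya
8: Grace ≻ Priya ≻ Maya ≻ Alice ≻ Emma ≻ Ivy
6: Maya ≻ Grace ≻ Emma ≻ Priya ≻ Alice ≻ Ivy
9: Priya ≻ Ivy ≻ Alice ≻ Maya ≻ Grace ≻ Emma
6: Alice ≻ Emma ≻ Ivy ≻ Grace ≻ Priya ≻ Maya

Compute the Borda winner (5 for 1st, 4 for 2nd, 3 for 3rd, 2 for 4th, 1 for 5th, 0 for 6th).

Grace

Ivy: 10×0 + 5×1 + 10×5 + 8×0 + 6×0 + 9×4 + 6×3 = 109
Alice: 10×1 + 5×4 + 10×1 + 8×2 + 6×1 + 9×3 + 6×5 = 119
Priya: 10×3 + 5×5 + 10×0 + 8×4 + 6×2 + 9×5 + 6×1 = 150
Grace: 10×4 + 5×3 + 10×2 + 8×5 + 6×4 + 9×1 + 6×2 = 160
Maya: 10×2 + 5×2 + 10×3 + 8×3 + 6×5 + 9×2 + 6×0 = 132
Emma: 10×5 + 5×0 + 10×4 + 8×1 + 6×3 + 9×0 + 6×4 = 140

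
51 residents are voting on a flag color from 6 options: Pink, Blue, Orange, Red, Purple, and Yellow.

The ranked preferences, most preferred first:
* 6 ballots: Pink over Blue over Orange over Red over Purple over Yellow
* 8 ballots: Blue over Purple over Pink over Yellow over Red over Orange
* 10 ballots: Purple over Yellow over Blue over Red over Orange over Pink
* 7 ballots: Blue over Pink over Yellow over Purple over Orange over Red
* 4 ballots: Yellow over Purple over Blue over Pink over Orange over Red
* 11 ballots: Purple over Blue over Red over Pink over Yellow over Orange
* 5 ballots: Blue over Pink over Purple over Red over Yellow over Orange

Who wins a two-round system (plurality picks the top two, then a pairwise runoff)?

Round 1 first-place votes: Pink 6, Blue 20, Orange 0, Red 0, Purple 21, Yellow 4. Purple and Blue advance.
Runoff: Purple is ranked above Blue on 25 ballots, Blue above Purple on 26.

Blue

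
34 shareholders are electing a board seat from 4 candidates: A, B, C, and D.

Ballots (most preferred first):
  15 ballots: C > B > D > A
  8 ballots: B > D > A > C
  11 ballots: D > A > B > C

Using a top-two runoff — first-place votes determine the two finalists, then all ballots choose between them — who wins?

Round 1 first-place votes: A 0, B 8, C 15, D 11. C and D advance.
Runoff: C is ranked above D on 15 ballots, D above C on 19.

D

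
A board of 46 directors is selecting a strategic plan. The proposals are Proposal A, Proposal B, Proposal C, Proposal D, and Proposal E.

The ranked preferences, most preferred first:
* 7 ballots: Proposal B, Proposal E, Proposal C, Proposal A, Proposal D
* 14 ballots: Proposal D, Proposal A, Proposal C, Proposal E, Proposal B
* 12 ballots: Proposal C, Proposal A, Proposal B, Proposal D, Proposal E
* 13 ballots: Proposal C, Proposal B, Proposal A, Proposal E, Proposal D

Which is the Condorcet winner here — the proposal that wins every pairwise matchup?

Proposal C vs Proposal A: 32–14
Proposal C vs Proposal B: 39–7
Proposal C vs Proposal D: 32–14
Proposal C vs Proposal E: 39–7
Proposal C beats every other proposal.

Proposal C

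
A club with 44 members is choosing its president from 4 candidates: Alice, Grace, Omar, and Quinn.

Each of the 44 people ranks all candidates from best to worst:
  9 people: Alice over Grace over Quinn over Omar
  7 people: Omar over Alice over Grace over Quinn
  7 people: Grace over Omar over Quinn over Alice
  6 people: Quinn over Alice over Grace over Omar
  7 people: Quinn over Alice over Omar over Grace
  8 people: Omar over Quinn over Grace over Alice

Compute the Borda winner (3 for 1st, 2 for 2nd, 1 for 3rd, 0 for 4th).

Alice: 9×3 + 7×2 + 7×0 + 6×2 + 7×2 + 8×0 = 67
Grace: 9×2 + 7×1 + 7×3 + 6×1 + 7×0 + 8×1 = 60
Omar: 9×0 + 7×3 + 7×2 + 6×0 + 7×1 + 8×3 = 66
Quinn: 9×1 + 7×0 + 7×1 + 6×3 + 7×3 + 8×2 = 71

Quinn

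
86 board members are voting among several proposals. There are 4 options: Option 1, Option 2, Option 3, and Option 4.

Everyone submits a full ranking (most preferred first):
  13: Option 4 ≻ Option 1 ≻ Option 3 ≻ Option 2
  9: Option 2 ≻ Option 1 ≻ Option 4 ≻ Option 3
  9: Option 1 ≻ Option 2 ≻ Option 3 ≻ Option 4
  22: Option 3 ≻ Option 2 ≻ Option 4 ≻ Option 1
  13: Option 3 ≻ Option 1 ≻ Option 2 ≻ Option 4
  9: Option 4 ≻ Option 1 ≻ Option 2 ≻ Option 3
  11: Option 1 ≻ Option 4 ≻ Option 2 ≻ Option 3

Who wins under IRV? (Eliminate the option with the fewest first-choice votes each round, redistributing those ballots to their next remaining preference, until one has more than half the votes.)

Option 1

Round 1: Option 1 20, Option 2 9, Option 3 35, Option 4 22. Option 2 eliminated.
Round 2: Option 1 29, Option 3 35, Option 4 22. Option 4 eliminated.
Round 3: Option 1 51, Option 3 35. Option 1 has a majority (≥44).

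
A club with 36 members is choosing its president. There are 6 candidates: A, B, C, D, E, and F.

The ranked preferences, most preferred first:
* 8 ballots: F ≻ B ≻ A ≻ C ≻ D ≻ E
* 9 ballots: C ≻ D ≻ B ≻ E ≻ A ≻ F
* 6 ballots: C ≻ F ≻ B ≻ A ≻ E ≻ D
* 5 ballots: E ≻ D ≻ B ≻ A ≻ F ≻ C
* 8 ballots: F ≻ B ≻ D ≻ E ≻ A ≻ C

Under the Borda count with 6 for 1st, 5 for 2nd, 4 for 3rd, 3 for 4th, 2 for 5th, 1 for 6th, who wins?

B

A: 8×4 + 9×2 + 6×3 + 5×3 + 8×2 = 99
B: 8×5 + 9×4 + 6×4 + 5×4 + 8×5 = 160
C: 8×3 + 9×6 + 6×6 + 5×1 + 8×1 = 127
D: 8×2 + 9×5 + 6×1 + 5×5 + 8×4 = 124
E: 8×1 + 9×3 + 6×2 + 5×6 + 8×3 = 101
F: 8×6 + 9×1 + 6×5 + 5×2 + 8×6 = 145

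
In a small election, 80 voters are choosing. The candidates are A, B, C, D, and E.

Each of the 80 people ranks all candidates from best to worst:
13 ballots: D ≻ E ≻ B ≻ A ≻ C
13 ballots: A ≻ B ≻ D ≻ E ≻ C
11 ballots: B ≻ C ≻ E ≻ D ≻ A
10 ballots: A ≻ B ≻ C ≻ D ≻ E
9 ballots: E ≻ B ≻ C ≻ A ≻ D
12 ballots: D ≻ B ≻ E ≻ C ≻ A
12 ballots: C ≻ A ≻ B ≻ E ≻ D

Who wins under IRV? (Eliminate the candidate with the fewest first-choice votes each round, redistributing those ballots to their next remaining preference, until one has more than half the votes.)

Round 1: A 23, B 11, C 12, D 25, E 9. E eliminated.
Round 2: A 23, B 20, C 12, D 25. C eliminated.
Round 3: A 35, B 20, D 25. B eliminated.
Round 4: A 44, D 36. A has a majority (≥41).

A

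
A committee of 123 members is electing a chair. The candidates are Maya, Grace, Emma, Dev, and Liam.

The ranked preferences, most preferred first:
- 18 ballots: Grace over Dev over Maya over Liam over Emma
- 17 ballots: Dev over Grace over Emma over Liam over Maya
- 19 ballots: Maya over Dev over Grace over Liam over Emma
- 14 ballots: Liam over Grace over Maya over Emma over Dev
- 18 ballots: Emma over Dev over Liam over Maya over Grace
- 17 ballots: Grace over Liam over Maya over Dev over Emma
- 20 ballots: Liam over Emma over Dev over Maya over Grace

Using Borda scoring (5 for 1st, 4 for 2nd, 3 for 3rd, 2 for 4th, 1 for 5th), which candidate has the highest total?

Maya: 18×3 + 17×1 + 19×5 + 14×3 + 18×2 + 17×3 + 20×2 = 335
Grace: 18×5 + 17×4 + 19×3 + 14×4 + 18×1 + 17×5 + 20×1 = 394
Emma: 18×1 + 17×3 + 19×1 + 14×2 + 18×5 + 17×1 + 20×4 = 303
Dev: 18×4 + 17×5 + 19×4 + 14×1 + 18×4 + 17×2 + 20×3 = 413
Liam: 18×2 + 17×2 + 19×2 + 14×5 + 18×3 + 17×4 + 20×5 = 400

Dev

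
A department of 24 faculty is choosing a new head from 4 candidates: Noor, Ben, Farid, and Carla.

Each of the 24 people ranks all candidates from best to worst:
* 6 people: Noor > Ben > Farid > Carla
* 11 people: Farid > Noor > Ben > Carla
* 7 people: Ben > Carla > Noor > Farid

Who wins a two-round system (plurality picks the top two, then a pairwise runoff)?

Ben

Round 1 first-place votes: Noor 6, Ben 7, Farid 11, Carla 0. Farid and Ben advance.
Runoff: Farid is ranked above Ben on 11 ballots, Ben above Farid on 13.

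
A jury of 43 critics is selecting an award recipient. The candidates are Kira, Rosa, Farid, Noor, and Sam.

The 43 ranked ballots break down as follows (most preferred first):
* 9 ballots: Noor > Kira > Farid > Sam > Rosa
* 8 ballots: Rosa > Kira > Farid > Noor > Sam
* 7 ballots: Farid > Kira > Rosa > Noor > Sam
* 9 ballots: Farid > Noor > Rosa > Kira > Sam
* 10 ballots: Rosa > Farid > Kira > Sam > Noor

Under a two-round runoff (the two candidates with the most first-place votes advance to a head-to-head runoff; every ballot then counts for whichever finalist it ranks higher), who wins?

Farid

Round 1 first-place votes: Kira 0, Rosa 18, Farid 16, Noor 9, Sam 0. Rosa and Farid advance.
Runoff: Rosa is ranked above Farid on 18 ballots, Farid above Rosa on 25.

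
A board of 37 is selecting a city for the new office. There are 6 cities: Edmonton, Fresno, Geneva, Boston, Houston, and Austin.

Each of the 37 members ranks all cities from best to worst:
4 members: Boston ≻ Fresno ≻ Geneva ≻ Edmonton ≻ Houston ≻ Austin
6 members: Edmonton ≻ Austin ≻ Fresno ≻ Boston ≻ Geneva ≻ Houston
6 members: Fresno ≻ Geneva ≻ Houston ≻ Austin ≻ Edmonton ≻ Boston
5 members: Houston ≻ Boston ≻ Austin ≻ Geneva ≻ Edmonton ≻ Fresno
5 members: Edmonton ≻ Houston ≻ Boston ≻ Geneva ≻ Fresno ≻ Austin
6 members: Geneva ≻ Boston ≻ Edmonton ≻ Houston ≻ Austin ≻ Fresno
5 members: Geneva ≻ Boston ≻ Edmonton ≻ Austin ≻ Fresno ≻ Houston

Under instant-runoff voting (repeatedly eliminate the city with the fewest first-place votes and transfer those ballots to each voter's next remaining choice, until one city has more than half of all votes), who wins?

Geneva

Round 1: Edmonton 11, Fresno 6, Geneva 11, Boston 4, Houston 5, Austin 0. Austin eliminated.
Round 2: Edmonton 11, Fresno 6, Geneva 11, Boston 4, Houston 5. Boston eliminated.
Round 3: Edmonton 11, Fresno 10, Geneva 11, Houston 5. Houston eliminated.
Round 4: Edmonton 11, Fresno 10, Geneva 16. Fresno eliminated.
Round 5: Edmonton 11, Geneva 26. Geneva has a majority (≥19).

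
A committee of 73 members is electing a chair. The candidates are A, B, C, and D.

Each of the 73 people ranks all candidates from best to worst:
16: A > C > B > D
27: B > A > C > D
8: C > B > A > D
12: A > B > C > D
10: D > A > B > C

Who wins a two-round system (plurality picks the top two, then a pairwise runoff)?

Round 1 first-place votes: A 28, B 27, C 8, D 10. A and B advance.
Runoff: A is ranked above B on 38 ballots, B above A on 35.

A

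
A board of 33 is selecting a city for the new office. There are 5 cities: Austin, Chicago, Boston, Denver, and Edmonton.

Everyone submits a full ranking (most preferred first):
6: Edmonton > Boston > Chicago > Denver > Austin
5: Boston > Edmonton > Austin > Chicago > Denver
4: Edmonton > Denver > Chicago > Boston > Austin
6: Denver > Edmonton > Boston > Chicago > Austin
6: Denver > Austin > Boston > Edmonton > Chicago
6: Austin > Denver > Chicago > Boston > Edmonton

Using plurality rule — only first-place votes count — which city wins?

First-place votes: Austin 6, Chicago 0, Boston 5, Denver 12, Edmonton 10.

Denver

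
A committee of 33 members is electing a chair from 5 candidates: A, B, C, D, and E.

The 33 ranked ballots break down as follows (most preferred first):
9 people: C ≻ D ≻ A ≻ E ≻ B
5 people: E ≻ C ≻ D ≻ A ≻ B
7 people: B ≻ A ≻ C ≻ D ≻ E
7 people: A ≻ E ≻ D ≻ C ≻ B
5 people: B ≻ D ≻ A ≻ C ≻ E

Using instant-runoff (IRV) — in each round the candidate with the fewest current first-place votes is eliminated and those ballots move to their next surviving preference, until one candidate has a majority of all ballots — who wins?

C

Round 1: A 7, B 12, C 9, D 0, E 5. D eliminated.
Round 2: A 7, B 12, C 9, E 5. E eliminated.
Round 3: A 7, B 12, C 14. A eliminated.
Round 4: B 12, C 21. C has a majority (≥17).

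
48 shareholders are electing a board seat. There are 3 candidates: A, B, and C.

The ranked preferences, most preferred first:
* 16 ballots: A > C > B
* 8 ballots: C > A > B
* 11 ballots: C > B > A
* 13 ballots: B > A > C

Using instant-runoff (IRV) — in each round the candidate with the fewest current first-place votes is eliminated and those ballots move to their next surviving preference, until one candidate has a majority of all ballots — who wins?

Round 1: A 16, B 13, C 19. B eliminated.
Round 2: A 29, C 19. A has a majority (≥25).

A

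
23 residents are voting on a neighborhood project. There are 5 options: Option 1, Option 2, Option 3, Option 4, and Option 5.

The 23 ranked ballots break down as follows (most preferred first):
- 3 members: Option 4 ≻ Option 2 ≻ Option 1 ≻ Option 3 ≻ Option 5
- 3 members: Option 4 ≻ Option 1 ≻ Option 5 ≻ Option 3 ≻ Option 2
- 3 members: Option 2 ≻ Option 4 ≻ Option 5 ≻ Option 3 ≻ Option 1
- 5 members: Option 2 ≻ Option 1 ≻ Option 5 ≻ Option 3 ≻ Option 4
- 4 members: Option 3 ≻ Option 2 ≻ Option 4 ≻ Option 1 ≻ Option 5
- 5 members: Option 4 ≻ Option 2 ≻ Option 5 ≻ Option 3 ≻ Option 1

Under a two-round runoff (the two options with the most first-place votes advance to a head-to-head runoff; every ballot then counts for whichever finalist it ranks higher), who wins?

Round 1 first-place votes: Option 1 0, Option 2 8, Option 3 4, Option 4 11, Option 5 0. Option 4 and Option 2 advance.
Runoff: Option 4 is ranked above Option 2 on 11 ballots, Option 2 above Option 4 on 12.

Option 2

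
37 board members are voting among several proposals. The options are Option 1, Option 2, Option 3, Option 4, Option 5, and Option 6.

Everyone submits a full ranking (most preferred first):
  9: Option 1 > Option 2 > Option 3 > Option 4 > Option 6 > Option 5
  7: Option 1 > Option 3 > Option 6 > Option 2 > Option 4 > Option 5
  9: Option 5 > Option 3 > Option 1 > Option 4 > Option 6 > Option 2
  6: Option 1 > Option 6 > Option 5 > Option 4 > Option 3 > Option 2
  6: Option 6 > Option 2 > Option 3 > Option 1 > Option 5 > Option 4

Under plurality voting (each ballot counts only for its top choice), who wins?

First-place votes: Option 1 22, Option 2 0, Option 3 0, Option 4 0, Option 5 9, Option 6 6.

Option 1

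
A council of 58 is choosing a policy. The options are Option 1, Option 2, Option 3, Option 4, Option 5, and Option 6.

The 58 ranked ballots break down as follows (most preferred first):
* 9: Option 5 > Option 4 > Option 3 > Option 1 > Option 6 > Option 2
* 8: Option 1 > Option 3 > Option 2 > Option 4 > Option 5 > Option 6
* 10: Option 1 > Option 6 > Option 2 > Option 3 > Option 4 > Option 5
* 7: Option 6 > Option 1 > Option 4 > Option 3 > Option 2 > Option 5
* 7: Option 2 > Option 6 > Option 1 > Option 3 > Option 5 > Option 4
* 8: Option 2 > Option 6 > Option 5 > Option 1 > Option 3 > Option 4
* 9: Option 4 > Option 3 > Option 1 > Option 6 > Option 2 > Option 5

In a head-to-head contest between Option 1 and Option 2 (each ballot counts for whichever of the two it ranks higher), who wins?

Option 1 is ranked above Option 2 on 43 ballots; Option 2 above Option 1 on 15.

Option 1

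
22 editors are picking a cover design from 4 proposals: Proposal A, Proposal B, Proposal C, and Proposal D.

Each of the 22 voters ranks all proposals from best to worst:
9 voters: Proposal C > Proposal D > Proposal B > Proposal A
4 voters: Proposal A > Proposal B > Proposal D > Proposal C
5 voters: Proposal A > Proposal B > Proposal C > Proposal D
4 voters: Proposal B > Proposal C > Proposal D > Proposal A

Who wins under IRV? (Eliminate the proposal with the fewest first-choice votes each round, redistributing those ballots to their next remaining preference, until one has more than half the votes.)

Proposal C

Round 1: Proposal A 9, Proposal B 4, Proposal C 9, Proposal D 0. Proposal D eliminated.
Round 2: Proposal A 9, Proposal B 4, Proposal C 9. Proposal B eliminated.
Round 3: Proposal A 9, Proposal C 13. Proposal C has a majority (≥12).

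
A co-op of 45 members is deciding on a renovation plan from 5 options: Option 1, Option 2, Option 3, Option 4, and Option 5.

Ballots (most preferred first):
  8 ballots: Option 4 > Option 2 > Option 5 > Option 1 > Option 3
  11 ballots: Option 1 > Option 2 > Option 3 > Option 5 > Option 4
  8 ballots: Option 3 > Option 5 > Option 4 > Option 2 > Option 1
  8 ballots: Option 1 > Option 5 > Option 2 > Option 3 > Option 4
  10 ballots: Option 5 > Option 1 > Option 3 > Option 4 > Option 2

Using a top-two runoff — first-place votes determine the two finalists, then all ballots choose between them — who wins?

Option 5

Round 1 first-place votes: Option 1 19, Option 2 0, Option 3 8, Option 4 8, Option 5 10. Option 1 and Option 5 advance.
Runoff: Option 1 is ranked above Option 5 on 19 ballots, Option 5 above Option 1 on 26.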